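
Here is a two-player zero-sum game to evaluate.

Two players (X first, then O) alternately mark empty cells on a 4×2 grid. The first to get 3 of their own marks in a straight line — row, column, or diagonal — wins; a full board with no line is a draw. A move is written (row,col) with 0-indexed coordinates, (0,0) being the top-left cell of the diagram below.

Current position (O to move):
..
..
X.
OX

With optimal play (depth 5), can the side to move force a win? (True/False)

[../../X./OX] O move#1: (0,0):+0/O./../X./OX*, (0,1):+0/.O/../X./OX, (1,0):+0/../O./X./OX, (1,1):+0/../.O/X./OX, (2,1):+0/../../XO/OX
[O./../X./OX] X move#2: (0,1):+0/OX/../X./OX*, (1,0):+0/O./X./X./OX, (1,1):+0/O./.X/X./OX, (2,1):+0/O./../XX/OX
[OX/../X./OX] O move#3: (1,0):+0/OX/O./X./OX*, (1,1):+0/OX/.O/X./OX, (2,1):+0/OX/../XO/OX
[OX/O./X./OX] X move#4: (1,1):+0/OX/OX/X./OX*, (2,1):+0/OX/O./XX/OX
[OX/OX/X./OX] O move#5: (2,1):+0/OX/OX/XO/OX*
[OX/OX/XO/OX] end (terminal +0, X#6); searched ../../X./OX to 5

O winning at [../../X./OX]: False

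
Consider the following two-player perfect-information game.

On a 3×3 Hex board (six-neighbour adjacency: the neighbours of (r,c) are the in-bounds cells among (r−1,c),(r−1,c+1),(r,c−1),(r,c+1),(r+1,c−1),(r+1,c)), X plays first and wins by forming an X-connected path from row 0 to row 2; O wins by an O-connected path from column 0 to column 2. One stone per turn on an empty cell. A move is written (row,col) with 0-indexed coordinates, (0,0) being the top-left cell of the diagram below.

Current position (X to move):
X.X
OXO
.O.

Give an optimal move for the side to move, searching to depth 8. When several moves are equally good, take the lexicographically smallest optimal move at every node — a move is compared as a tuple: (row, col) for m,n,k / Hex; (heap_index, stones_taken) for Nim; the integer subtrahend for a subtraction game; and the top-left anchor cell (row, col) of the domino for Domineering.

ply 1, X at X.X/OXO/.O. | (0,1)=-1→XXX/OXO/.O.; (2,0)=+1→X.X/OXO/XO.*; (2,2)=-1→X.X/OXO/.OX
ply 2: X.X/OXO/XO. is terminal -1 (O); from X.X/OXO/.O. depth 8

X's best at [X.X/OXO/.O.]: (2,0)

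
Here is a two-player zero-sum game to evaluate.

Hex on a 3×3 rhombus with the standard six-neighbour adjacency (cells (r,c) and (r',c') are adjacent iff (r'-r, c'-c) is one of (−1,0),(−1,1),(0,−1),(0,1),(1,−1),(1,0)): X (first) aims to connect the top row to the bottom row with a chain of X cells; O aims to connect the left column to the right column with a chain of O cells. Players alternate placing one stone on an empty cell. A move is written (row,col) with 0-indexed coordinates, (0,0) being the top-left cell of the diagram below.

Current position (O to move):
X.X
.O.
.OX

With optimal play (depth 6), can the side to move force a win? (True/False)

O winning at [X.X/.O./.OX]: True

p1 O@[X.X/.O./.OX]: (0,1)[XOX/.O./.OX]-1 (1,0)[X.X/OO./.OX]-1 (1,2)[X.X/.OO/.OX]+1* (2,0)[X.X/.O./OOX]-1
p2 X@[X.X/.OO/.OX]: (0,1)[XXX/.OO/.OX]-1* (1,0)[X.X/XOO/.OX]-1 (2,0)[X.X/.OO/XOX]-1
p3 O@[XXX/.OO/.OX]: (1,0)[XXX/OOO/.OX]+1* (2,0)[XXX/.OO/OOX]+1
p4 X@[XXX/OOO/.OX] terminal -1; root [X.X/.O./.OX] d6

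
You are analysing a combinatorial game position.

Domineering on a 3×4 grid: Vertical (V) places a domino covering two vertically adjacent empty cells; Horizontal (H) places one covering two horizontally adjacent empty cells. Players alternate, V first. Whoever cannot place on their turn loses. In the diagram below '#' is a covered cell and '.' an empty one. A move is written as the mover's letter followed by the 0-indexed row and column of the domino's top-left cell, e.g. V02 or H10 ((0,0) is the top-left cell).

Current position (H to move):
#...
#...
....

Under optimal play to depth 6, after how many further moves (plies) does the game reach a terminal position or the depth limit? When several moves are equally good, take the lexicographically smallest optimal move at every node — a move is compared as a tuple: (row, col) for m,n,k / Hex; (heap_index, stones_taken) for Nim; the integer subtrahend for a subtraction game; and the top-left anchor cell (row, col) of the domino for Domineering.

p1 H@[#.../#.../....]: H01[###./#.../....]-1 H02[#.##/#.../....]-1 H11[#.../###./....]+1* H12[#.../#.##/....]+1 H20[#.../#.../##..]-1 H21[#.../#.../.##.]-1 H22[#.../#.../..##]-1
p2 V@[#.../###./....]: V03[#..#/####/....]-1* V13[#.../####/...#]-1
p3 H@[#..#/####/....]: H01[####/####/....]+1* H20[#..#/####/##..]+1 H21[#..#/####/.##.]+1 H22[#..#/####/..##]+1
p4 V@[####/####/....] terminal -1; root [#.../#.../....] d6

PV length from [#.../#.../....]: 3 plies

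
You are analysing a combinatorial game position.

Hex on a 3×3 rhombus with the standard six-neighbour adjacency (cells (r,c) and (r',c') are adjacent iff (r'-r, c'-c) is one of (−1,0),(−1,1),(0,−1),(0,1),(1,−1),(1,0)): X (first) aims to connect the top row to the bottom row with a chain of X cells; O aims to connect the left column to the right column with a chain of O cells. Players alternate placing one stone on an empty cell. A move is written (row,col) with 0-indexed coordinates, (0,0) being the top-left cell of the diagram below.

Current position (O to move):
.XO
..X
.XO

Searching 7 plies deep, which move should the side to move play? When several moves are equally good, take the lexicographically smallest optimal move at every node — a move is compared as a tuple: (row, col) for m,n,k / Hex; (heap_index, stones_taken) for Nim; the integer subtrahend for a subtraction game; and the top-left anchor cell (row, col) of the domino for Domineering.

O's best at [.XO/..X/.XO]: (1,1)

[.XO/..X/.XO] O move#1: (0,0):-1/OXO/..X/.XO, (1,0):-1/.XO/O.X/.XO, (1,1):+1/.XO/.OX/.XO*, (2,0):-1/.XO/..X/OXO
[.XO/.OX/.XO] X move#2: (0,0):-1/XXO/.OX/.XO*, (1,0):-1/.XO/XOX/.XO, (2,0):-1/.XO/.OX/XXO
[XXO/.OX/.XO] O move#3: (1,0):+1/XXO/OOX/.XO*, (2,0):+1/XXO/.OX/OXO
[XXO/OOX/.XO] end (terminal -1, X#4); searched .XO/..X/.XO to 7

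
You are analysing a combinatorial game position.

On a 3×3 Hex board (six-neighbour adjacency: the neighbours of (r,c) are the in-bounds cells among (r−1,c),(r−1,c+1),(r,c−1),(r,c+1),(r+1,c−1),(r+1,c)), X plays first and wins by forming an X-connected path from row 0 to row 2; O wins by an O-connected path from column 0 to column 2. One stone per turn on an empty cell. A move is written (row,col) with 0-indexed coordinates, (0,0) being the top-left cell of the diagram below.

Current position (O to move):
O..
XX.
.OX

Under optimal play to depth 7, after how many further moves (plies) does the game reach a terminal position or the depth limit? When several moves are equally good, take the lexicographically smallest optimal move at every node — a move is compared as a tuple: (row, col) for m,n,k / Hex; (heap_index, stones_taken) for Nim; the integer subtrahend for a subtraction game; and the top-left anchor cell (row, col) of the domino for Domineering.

[O../XX./.OX] O move#1: (0,1):-1/OO./XX./.OX*, (0,2):-1/O.O/XX./.OX, (1,2):-1/O../XXO/.OX, (2,0):-1/O../XX./OOX
[OO./XX./.OX] X move#2: (0,2):+1/OOX/XX./.OX*, (1,2):-1/OO./XXX/.OX, (2,0):-1/OO./XX./XOX
[OOX/XX./.OX] O move#3: (1,2):-1/OOX/XXO/.OX*, (2,0):-1/OOX/XX./OOX
[OOX/XXO/.OX] X move#4: (2,0):+1/OOX/XXO/XOX*
[OOX/XXO/XOX] end (terminal -1, O#5); searched O../XX./.OX to 7

PV length from [O../XX./.OX]: 4 plies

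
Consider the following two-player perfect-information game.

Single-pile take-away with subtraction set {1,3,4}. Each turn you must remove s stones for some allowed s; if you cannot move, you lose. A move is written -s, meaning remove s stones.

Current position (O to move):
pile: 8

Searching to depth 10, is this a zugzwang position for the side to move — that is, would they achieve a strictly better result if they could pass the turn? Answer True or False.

p1 O@[8]: -1[7]+1* -3[5]-1 -4[4]-1
p2 X@[7]: -1[6]-1* -3[4]-1 -4[3]-1
p3 O@[6]: -1[5]-1 -3[3]-1 -4[2]+1*
p4 X@[2]: -1[1]-1*
p5 O@[1]: -1[0]+1*
p6 X@[0] terminal -1; root [8] d10
if O skipped the turn, X would face:
~ p1 X@[8]: -1[7]+1* -3[5]-1 -4[4]-1
~ p2 O@[7]: -1[6]-1* -3[4]-1 -4[3]-1
~ p3 X@[6]: -1[5]-1 -3[3]-1 -4[2]+1*
~ p4 O@[2]: -1[1]-1*
~ p5 X@[1]: -1[0]+1*
~ p6 O@[0] terminal -1; root [8] d10
compare (O): move=+1 vs pass=-1

zugzwang(8, O) = False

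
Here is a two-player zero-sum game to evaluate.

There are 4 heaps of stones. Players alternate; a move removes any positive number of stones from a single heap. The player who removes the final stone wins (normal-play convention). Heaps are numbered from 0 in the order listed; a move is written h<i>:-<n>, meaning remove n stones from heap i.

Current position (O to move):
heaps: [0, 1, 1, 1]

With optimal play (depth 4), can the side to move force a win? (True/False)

[(0,1,1,1)] O move#1: h1:-1:+1/(0,0,1,1)*, h2:-1:+1/(0,1,0,1), h3:-1:+1/(0,1,1,0)
[(0,0,1,1)] X move#2: h2:-1:-1/(0,0,0,1)*, h3:-1:-1/(0,0,1,0)
[(0,0,0,1)] O move#3: h3:-1:+1/(0,0,0,0)*
[(0,0,0,0)] end (terminal -1, X#4); searched (0,1,1,1) to 4

O winning at [(0,1,1,1)]: True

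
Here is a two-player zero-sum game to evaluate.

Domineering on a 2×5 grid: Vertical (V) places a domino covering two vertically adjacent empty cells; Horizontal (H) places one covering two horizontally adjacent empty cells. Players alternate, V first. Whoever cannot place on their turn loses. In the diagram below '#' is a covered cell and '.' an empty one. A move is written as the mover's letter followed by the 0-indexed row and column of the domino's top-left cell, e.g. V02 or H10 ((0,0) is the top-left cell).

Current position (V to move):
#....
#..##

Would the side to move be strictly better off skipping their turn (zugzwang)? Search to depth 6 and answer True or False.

zugzwang(#..../#..##, V) = False

[#..../#..##] V move#1: V01:-1/##.../##.##, V02:+1/#.#../#.###*
[#.#../#.###] H move#2: H03:-1/#.###/#.###*
[#.###/#.###] V move#3: V01:+1/#####/#####*
[#####/#####] end (terminal -1, H#4); searched #..../#..## to 6
suppose V passes — search the same position with H to move:
pass> [#..../#..##] H move#1: H01:+1/###../#..##*, H02:-1/#.##./#..##, H03:-1/#..##/#..##, H11:+1/#..../#####
pass> [###../#..##] end (terminal -1, V#2); searched #..../#..## to 6
for V: play +1, pass -1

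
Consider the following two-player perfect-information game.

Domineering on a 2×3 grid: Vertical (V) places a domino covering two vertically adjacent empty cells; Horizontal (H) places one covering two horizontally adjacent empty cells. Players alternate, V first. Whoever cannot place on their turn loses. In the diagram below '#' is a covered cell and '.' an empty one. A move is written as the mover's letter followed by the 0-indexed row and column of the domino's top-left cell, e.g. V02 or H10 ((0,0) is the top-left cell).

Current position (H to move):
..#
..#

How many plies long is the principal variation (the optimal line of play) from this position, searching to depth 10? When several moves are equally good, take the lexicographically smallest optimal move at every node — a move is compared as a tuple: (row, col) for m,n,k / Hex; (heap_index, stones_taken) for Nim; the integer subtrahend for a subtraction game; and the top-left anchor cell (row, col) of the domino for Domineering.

ply 1, H at ..#/..# | H00=+1→###/..#*; H10=+1→..#/###
ply 2: ###/..# is terminal -1 (V); from ..#/..# depth 10

PV length from [..#/..#]: 1 ply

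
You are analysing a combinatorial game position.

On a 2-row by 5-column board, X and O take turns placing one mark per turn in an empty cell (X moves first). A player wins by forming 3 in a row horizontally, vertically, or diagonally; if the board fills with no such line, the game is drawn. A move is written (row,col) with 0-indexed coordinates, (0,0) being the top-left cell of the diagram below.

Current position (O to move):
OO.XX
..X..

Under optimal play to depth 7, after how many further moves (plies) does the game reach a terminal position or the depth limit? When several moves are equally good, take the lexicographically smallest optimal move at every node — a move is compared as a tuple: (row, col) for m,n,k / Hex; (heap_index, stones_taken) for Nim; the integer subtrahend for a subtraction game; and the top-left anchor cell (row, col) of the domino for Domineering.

PV length from [OO.XX/..X..]: 1 ply

ply 1, O at OO.XX/..X.. | (0,2)=+1→OOOXX/..X..*; (1,0)=-1→OO.XX/O.X..; (1,1)=-1→OO.XX/.OX..; (1,3)=-1→OO.XX/..XO.; (1,4)=-1→OO.XX/..X.O
ply 2: OOOXX/..X.. is terminal -1 (X); from OO.XX/..X.. depth 7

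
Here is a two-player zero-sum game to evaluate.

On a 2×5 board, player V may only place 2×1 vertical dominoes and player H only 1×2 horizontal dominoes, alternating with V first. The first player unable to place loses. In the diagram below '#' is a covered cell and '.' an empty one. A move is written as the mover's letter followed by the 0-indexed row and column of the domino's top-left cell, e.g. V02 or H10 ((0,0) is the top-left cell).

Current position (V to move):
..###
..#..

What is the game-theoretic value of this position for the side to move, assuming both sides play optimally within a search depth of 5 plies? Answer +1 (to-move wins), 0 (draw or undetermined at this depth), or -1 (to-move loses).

value(..###/..#.., V) = +1

p1 V@[..###/..#..]: V00[#.###/#.#..]+1* V01[.####/.##..]+1
p2 H@[#.###/#.#..]: H13[#.###/#.###]-1*
p3 V@[#.###/#.###]: V01[#####/#####]+1*
p4 H@[#####/#####] terminal -1; root [..###/..#..] d5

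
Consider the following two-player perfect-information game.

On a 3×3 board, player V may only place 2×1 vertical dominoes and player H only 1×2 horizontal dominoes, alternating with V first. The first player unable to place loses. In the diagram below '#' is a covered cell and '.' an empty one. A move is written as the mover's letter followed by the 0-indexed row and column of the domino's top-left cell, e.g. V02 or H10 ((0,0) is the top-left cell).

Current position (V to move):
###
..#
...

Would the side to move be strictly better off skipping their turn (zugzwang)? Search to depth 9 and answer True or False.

p1 V@[###/..#/...]: V10[###/#.#/#..]-1 V11[###/.##/.#.]+1*
p2 H@[###/.##/.#.] terminal -1; root [###/..#/...] d9
pass branch (H moves first from the same position):
  | p1 H@[###/..#/...]: H10[###/###/...]+1* H20[###/..#/##.]+1 H21[###/..#/.##]-1
  | p2 V@[###/###/...] terminal -1; root [###/..#/...] d9
V moving scores +1; V passing scores -1

zugzwang(###/..#/..., V) = False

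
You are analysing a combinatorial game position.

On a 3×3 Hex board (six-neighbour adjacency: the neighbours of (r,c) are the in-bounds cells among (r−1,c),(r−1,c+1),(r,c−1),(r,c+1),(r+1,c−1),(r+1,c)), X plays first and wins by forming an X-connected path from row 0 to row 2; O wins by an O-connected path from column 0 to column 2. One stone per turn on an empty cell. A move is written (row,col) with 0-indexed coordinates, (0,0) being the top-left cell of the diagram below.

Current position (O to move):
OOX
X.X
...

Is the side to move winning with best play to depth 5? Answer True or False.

p1 O@[OOX/X.X/...]: (1,1)[OOX/XOX/...]-1* (2,0)[OOX/X.X/O..]-1 (2,1)[OOX/X.X/.O.]-1 (2,2)[OOX/X.X/..O]-1
p2 X@[OOX/XOX/...]: (2,0)[OOX/XOX/X..]+1* (2,1)[OOX/XOX/.X.]+1 (2,2)[OOX/XOX/..X]+1
p3 O@[OOX/XOX/X..]: (2,1)[OOX/XOX/XO.]-1* (2,2)[OOX/XOX/X.O]-1
p4 X@[OOX/XOX/XO.]: (2,2)[OOX/XOX/XOX]+1*
p5 O@[OOX/XOX/XOX] terminal -1; root [OOX/X.X/...] d5

O winning at [OOX/X.X/...]: False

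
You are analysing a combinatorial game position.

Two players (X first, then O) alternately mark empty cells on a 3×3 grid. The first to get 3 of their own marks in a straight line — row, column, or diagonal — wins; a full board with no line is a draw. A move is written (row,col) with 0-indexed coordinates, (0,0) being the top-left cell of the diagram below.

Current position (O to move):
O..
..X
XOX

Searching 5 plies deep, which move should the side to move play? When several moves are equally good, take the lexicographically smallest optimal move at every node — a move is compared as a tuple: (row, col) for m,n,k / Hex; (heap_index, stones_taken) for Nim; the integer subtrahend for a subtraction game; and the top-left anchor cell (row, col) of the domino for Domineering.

p1 O@[O../..X/XOX]: (0,1)[OO./..X/XOX]-1 (0,2)[O.O/..X/XOX]+0* (1,0)[O../O.X/XOX]-1 (1,1)[O../.OX/XOX]-1
p2 X@[O.O/..X/XOX]: (0,1)[OXO/..X/XOX]+0* (1,0)[O.O/X.X/XOX]-1 (1,1)[O.O/.XX/XOX]-1
p3 O@[OXO/..X/XOX]: (1,0)[OXO/O.X/XOX]+0* (1,1)[OXO/.OX/XOX]+0
p4 X@[OXO/O.X/XOX]: (1,1)[OXO/OXX/XOX]+0*
p5 O@[OXO/OXX/XOX] terminal +0; root [O../..X/XOX] d5

O's best at [O../..X/XOX]: (0,2)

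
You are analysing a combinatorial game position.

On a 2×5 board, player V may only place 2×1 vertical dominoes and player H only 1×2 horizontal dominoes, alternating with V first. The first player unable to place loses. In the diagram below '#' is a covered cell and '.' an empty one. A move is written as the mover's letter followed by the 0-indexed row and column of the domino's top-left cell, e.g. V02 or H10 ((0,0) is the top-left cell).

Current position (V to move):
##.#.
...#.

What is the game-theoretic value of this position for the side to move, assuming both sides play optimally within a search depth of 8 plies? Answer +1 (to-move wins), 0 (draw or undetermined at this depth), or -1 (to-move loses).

[##.#./...#.] V move#1: V02:+1/####./..##.*, V04:-1/##.##/...##
[####./..##.] H move#2: H10:-1/####./####.*
[####./####.] V move#3: V04:+1/#####/#####*
[#####/#####] end (terminal -1, H#4); searched ##.#./...#. to 8

value(##.#./...#., V) = +1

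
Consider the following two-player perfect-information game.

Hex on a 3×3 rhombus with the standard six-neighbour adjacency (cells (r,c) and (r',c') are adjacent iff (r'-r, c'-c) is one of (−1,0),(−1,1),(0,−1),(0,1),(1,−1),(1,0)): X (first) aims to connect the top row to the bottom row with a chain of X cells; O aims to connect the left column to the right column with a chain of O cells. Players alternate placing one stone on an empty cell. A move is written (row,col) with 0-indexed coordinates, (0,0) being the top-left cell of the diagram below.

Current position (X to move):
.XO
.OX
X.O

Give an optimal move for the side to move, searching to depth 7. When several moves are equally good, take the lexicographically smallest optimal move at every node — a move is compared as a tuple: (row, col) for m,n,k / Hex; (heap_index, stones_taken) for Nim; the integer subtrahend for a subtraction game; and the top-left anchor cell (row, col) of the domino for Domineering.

[.XO/.OX/X.O] X move#1: (0,0):-1/XXO/.OX/X.O, (1,0):+1/.XO/XOX/X.O*, (2,1):-1/.XO/.OX/XXO
[.XO/XOX/X.O] end (terminal -1, O#2); searched .XO/.OX/X.O to 7

X's best at [.XO/.OX/X.O]: (1,0)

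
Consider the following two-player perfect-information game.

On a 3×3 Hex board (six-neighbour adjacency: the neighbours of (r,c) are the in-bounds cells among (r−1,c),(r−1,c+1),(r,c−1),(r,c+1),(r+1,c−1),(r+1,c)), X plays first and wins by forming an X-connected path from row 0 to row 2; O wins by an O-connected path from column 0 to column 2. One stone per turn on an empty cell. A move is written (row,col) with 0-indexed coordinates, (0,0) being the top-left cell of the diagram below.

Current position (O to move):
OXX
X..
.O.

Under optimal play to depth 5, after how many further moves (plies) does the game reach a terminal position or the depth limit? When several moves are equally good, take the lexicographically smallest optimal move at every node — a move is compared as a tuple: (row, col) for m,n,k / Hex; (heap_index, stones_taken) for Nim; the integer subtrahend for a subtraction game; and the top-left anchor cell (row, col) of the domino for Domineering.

[OXX/X../.O.] O move#1: (1,1):-1/OXX/XO./.O., (1,2):-1/OXX/X.O/.O., (2,0):+1/OXX/X../OO.*, (2,2):-1/OXX/X../.OO
[OXX/X../OO.] X move#2: (1,1):-1/OXX/XX./OO.*, (1,2):-1/OXX/X.X/OO., (2,2):-1/OXX/X../OOX
[OXX/XX./OO.] O move#3: (1,2):+1/OXX/XXO/OO.*, (2,2):+1/OXX/XX./OOO
[OXX/XXO/OO.] end (terminal -1, X#4); searched OXX/X../.O. to 5

PV length from [OXX/X../.O.]: 3 plies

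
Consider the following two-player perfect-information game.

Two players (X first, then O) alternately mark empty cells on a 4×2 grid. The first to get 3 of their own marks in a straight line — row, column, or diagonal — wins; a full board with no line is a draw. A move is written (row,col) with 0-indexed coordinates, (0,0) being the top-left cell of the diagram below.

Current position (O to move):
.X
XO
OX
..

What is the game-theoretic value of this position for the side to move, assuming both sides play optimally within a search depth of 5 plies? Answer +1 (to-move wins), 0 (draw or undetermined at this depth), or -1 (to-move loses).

value(.X/XO/OX/.., O) = 0

ply 1, O at .X/XO/OX/.. | (0,0)=+0→OX/XO/OX/..*; (3,0)=+0→.X/XO/OX/O.; (3,1)=+0→.X/XO/OX/.O
ply 2, X at OX/XO/OX/.. | (3,0)=+0→OX/XO/OX/X.*; (3,1)=+0→OX/XO/OX/.X
ply 3, O at OX/XO/OX/X. | (3,1)=+0→OX/XO/OX/XO*
ply 4: OX/XO/OX/XO is terminal +0 (X); from .X/XO/OX/.. depth 5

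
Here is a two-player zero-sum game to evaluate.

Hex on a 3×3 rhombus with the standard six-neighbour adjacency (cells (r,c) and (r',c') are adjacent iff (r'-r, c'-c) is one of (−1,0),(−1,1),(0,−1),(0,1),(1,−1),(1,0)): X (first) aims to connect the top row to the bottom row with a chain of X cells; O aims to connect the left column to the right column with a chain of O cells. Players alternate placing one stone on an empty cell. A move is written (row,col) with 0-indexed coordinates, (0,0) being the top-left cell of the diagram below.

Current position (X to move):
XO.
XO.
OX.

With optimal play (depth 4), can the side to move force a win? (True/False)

ply 1, X at XO./XO./OX. | (0,2)=-1→XOX/XO./OX.*; (1,2)=-1→XO./XOX/OX.; (2,2)=-1→XO./XO./OXX
ply 2, O at XOX/XO./OX. | (1,2)=+1→XOX/XOO/OX.*; (2,2)=-1→XOX/XO./OXO
ply 3: XOX/XOO/OX. is terminal -1 (X); from XO./XO./OX. depth 4

X winning at [XO./XO./OX.]: False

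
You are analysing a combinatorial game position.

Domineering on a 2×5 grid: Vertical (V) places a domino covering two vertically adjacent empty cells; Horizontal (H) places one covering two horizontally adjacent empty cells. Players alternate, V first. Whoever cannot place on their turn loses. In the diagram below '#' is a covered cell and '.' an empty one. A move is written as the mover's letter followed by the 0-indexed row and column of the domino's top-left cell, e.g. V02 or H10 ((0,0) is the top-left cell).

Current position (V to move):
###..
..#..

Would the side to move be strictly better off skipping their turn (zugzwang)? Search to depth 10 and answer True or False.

zugzwang(###../..#.., V) = False

ply 1, V at ###../..#.. | V03=+1→####./..##.*; V04=+1→###.#/..#.#
ply 2, H at ####./..##. | H10=-1→####./####.*
ply 3, V at ####./####. | V04=+1→#####/#####*
ply 4: #####/##### is terminal -1 (H); from ###../..#.. depth 10
suppose V passes — search the same position with H to move:
pass> ply 1, H at ###../..#.. | H03=+1→#####/..#..*; H10=-1→###../###..; H13=+1→###../..###
pass> ply 2: #####/..#.. is terminal -1 (V); from ###../..#.. depth 10
for V: play +1, pass -1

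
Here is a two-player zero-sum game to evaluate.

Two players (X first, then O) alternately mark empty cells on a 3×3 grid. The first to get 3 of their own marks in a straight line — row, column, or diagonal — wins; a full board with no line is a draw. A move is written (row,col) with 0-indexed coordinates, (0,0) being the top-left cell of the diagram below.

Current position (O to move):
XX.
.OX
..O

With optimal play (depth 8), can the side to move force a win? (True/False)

O winning at [XX./.OX/..O]: False

ply 1, O at XX./.OX/..O | (0,2)=+0→XXO/.OX/..O*; (1,0)=-1→XX./OOX/..O; (2,0)=-1→XX./.OX/O.O; (2,1)=-1→XX./.OX/.OO
ply 2, X at XXO/.OX/..O | (1,0)=-1→XXO/XOX/..O; (2,0)=+0→XXO/.OX/X.O*; (2,1)=-1→XXO/.OX/.XO
ply 3, O at XXO/.OX/X.O | (1,0)=+0→XXO/OOX/X.O*; (2,1)=-1→XXO/.OX/XOO
ply 4, X at XXO/OOX/X.O | (2,1)=+0→XXO/OOX/XXO*
ply 5: XXO/OOX/XXO is terminal +0 (O); from XX./.OX/..O depth 8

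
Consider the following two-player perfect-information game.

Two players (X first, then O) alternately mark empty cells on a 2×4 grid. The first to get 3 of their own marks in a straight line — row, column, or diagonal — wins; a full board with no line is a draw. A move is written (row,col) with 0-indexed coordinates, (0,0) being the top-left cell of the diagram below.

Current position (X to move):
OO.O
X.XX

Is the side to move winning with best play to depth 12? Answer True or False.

[OO.O/X.XX] X move#1: (0,2):+0/OOXO/X.XX, (1,1):+1/OO.O/XXXX*
[OO.O/XXXX] end (terminal -1, O#2); searched OO.O/X.XX to 12

X winning at [OO.O/X.XX]: True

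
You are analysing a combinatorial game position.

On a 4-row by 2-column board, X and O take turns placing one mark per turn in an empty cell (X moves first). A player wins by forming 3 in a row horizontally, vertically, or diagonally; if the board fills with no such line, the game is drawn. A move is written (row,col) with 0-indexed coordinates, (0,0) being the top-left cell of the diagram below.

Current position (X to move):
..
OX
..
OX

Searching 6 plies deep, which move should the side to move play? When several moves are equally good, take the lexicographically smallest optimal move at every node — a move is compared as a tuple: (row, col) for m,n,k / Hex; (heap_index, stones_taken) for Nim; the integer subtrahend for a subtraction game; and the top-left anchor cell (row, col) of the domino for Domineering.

X's best at [../OX/../OX]: (2,1)

[../OX/../OX] X move#1: (0,0):-1/X./OX/../OX, (0,1):-1/.X/OX/../OX, (2,0):+0/../OX/X./OX, (2,1):+1/../OX/.X/OX*
[../OX/.X/OX] end (terminal -1, O#2); searched ../OX/../OX to 6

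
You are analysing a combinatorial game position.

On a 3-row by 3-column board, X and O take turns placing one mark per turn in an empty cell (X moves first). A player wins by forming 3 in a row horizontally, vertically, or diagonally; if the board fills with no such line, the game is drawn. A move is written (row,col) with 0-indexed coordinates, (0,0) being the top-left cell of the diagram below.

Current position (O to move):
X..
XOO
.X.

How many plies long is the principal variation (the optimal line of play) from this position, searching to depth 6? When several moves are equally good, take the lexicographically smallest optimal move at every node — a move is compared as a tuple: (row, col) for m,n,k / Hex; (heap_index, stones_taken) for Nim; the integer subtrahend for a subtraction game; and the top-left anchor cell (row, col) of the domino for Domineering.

p1 O@[X../XOO/.X.]: (0,1)[XO./XOO/.X.]-1 (0,2)[X.O/XOO/.X.]-1 (2,0)[X../XOO/OX.]+0* (2,2)[X../XOO/.XO]-1
p2 X@[X../XOO/OX.]: (0,1)[XX./XOO/OX.]-1 (0,2)[X.X/XOO/OX.]+0* (2,2)[X../XOO/OXX]-1
p3 O@[X.X/XOO/OX.]: (0,1)[XOX/XOO/OX.]+0* (2,2)[X.X/XOO/OXO]-1
p4 X@[XOX/XOO/OX.]: (2,2)[XOX/XOO/OXX]+0*
p5 O@[XOX/XOO/OXX] terminal +0; root [X../XOO/.X.] d6

PV length from [X../XOO/.X.]: 4 plies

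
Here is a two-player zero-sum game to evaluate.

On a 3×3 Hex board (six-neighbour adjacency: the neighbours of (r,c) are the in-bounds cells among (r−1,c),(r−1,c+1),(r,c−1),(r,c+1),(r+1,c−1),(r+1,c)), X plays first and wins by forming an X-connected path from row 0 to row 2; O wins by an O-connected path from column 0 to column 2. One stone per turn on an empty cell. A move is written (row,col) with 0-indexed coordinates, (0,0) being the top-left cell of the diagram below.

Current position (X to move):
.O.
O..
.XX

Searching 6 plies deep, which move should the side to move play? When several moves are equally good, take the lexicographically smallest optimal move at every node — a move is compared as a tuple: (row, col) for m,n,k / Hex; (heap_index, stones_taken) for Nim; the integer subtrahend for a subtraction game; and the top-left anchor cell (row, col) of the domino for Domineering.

[.O./O../.XX] X move#1: (0,0):-1/XO./O../.XX, (0,2):+1/.OX/O../.XX*, (1,1):-1/.O./OX./.XX, (1,2):-1/.O./O.X/.XX, (2,0):-1/.O./O../XXX
[.OX/O../.XX] O move#2: (0,0):-1/OOX/O../.XX*, (1,1):-1/.OX/OO./.XX, (1,2):-1/.OX/O.O/.XX, (2,0):-1/.OX/O../OXX
[OOX/O../.XX] X move#3: (1,1):+1/OOX/OX./.XX*, (1,2):+1/OOX/O.X/.XX, (2,0):+1/OOX/O../XXX
[OOX/OX./.XX] end (terminal -1, O#4); searched .O./O../.XX to 6

X's best at [.O./O../.XX]: (0,2)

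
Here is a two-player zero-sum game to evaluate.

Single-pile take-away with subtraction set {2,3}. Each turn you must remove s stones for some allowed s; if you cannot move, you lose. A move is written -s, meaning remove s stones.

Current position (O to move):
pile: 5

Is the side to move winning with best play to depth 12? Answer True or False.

O winning at [5]: False

ply 1, O at 5 | -2=-1→3*; -3=-1→2
ply 2, X at 3 | -2=+1→1*; -3=+1→0
ply 3: 1 is terminal -1 (O); from 5 depth 12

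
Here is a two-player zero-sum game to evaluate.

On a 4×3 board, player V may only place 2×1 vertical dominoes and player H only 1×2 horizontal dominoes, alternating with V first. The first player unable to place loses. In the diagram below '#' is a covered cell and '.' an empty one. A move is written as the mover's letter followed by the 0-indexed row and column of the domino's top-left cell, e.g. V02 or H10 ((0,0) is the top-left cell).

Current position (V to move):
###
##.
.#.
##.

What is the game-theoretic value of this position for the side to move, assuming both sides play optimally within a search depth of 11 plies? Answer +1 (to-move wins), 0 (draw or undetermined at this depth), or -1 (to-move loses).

value(###/##./.#./##., V) = +1

[###/##./.#./##.] V move#1: V12:+1/###/###/.##/##.*, V22:+1/###/##./.##/###
[###/###/.##/##.] end (terminal -1, H#2); searched ###/##./.#./##. to 11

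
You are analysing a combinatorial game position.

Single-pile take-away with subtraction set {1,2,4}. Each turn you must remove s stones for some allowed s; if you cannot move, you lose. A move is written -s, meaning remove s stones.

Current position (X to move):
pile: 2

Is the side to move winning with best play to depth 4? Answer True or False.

p1 X@[2]: -1[1]-1 -2[0]+1*
p2 O@[0] terminal -1; root [2] d4

X winning at [2]: True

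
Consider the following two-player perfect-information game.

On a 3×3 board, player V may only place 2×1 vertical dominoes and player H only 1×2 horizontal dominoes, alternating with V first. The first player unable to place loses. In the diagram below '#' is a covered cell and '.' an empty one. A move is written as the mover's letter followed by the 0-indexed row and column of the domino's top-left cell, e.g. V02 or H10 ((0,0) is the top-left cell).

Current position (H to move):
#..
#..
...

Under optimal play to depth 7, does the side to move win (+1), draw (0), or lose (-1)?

value(#../#../..., H) = +1

[#../#../...] H move#1: H01:-1/###/#../..., H11:+1/#../###/...*, H20:-1/#../#../##., H21:-1/#../#../.##
[#../###/...] end (terminal -1, V#2); searched #../#../... to 7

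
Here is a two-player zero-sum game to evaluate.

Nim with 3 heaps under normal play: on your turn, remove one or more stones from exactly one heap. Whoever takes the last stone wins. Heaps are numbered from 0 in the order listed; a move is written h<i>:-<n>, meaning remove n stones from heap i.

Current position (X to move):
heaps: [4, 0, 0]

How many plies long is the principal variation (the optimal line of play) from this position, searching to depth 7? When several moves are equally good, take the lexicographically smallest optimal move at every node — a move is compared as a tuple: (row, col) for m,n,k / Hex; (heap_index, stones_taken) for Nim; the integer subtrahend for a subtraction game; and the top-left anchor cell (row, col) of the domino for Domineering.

PV length from [(4,0,0)]: 1 ply

[(4,0,0)] X move#1: h0:-1:-1/(3,0,0), h0:-2:-1/(2,0,0), h0:-3:-1/(1,0,0), h0:-4:+1/(0,0,0)*
[(0,0,0)] end (terminal -1, O#2); searched (4,0,0) to 7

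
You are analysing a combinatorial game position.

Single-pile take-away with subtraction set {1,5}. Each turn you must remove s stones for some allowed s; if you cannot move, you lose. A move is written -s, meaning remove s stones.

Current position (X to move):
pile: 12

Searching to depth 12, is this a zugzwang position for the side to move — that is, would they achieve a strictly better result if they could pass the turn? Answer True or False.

zugzwang(12, X) = True

[12] X move#1: -1:-1/11*, -5:-1/7
[11] O move#2: -1:+1/10*, -5:+1/6
[10] X move#3: -1:-1/9*, -5:-1/5
[9] O move#4: -1:+1/8*, -5:+1/4
[8] X move#5: -1:-1/7*, -5:-1/3
[7] O move#6: -1:+1/6*, -5:+1/2
[6] X move#7: -1:-1/5*, -5:-1/1
[5] O move#8: -1:+1/4*, -5:+1/0
[4] X move#9: -1:-1/3*
[3] O move#10: -1:+1/2*
[2] X move#11: -1:-1/1*
[1] O move#12: -1:+1/0*
[0] end (terminal -1, X#13); searched 12 to 12
pass branch (O moves first from the same position):
  | [12] O move#1: -1:-1/11*, -5:-1/7
  | [11] X move#2: -1:+1/10*, -5:+1/6
  | [10] O move#3: -1:-1/9*, -5:-1/5
  | [9] X move#4: -1:+1/8*, -5:+1/4
  | [8] O move#5: -1:-1/7*, -5:-1/3
  | [7] X move#6: -1:+1/6*, -5:+1/2
  | [6] O move#7: -1:-1/5*, -5:-1/1
  | [5] X move#8: -1:+1/4*, -5:+1/0
  | [4] O move#9: -1:-1/3*
  | [3] X move#10: -1:+1/2*
  | [2] O move#11: -1:-1/1*
  | [1] X move#12: -1:+1/0*
  | [0] end (terminal -1, O#13); searched 12 to 12
X moving scores -1; X passing scores +1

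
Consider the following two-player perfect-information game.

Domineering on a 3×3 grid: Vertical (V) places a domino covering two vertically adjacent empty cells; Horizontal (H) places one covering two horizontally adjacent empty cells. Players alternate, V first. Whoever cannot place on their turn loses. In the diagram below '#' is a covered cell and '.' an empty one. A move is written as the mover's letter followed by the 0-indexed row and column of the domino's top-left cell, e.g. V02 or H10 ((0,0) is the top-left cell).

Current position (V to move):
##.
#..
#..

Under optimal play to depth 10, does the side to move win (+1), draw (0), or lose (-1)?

value(##./#../#.., V) = +1

[##./#../#..] V move#1: V02:-1/###/#.#/#.., V11:+1/##./##./##.*, V12:+1/##./#.#/#.#
[##./##./##.] end (terminal -1, H#2); searched ##./#../#.. to 10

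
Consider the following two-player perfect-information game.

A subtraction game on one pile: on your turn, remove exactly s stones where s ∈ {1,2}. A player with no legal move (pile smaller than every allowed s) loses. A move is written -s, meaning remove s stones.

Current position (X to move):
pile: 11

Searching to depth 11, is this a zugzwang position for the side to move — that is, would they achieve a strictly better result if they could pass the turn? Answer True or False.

zugzwang(11, X) = False

ply 1, X at 11 | -1=-1→10; -2=+1→9*
ply 2, O at 9 | -1=-1→8*; -2=-1→7
ply 3, X at 8 | -1=-1→7; -2=+1→6*
ply 4, O at 6 | -1=-1→5*; -2=-1→4
ply 5, X at 5 | -1=-1→4; -2=+1→3*
ply 6, O at 3 | -1=-1→2*; -2=-1→1
ply 7, X at 2 | -1=-1→1; -2=+1→0*
ply 8: 0 is terminal -1 (O); from 11 depth 11
suppose X passes — search the same position with O to move:
pass> ply 1, O at 11 | -1=-1→10; -2=+1→9*
pass> ply 2, X at 9 | -1=-1→8*; -2=-1→7
pass> ply 3, O at 8 | -1=-1→7; -2=+1→6*
pass> ply 4, X at 6 | -1=-1→5*; -2=-1→4
pass> ply 5, O at 5 | -1=-1→4; -2=+1→3*
pass> ply 6, X at 3 | -1=-1→2*; -2=-1→1
pass> ply 7, O at 2 | -1=-1→1; -2=+1→0*
pass> ply 8: 0 is terminal -1 (X); from 11 depth 11
for X: play +1, pass -1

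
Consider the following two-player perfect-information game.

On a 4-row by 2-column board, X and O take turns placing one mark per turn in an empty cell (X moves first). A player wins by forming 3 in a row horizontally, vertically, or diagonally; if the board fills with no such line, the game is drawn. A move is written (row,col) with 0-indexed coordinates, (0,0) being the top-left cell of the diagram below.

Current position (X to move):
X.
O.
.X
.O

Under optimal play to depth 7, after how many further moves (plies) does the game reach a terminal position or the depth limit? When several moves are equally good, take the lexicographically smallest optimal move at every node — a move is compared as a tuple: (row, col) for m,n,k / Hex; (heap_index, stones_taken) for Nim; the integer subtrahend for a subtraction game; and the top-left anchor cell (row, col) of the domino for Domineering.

PV length from [X./O./.X/.O]: 4 plies

p1 X@[X./O./.X/.O]: (0,1)[XX/O./.X/.O]+0* (1,1)[X./OX/.X/.O]+0 (2,0)[X./O./XX/.O]+0 (3,0)[X./O./.X/XO]+0
p2 O@[XX/O./.X/.O]: (1,1)[XX/OO/.X/.O]+0* (2,0)[XX/O./OX/.O]-1 (3,0)[XX/O./.X/OO]-1
p3 X@[XX/OO/.X/.O]: (2,0)[XX/OO/XX/.O]+0* (3,0)[XX/OO/.X/XO]+0
p4 O@[XX/OO/XX/.O]: (3,0)[XX/OO/XX/OO]+0*
p5 X@[XX/OO/XX/OO] terminal +0; root [X./O./.X/.O] d7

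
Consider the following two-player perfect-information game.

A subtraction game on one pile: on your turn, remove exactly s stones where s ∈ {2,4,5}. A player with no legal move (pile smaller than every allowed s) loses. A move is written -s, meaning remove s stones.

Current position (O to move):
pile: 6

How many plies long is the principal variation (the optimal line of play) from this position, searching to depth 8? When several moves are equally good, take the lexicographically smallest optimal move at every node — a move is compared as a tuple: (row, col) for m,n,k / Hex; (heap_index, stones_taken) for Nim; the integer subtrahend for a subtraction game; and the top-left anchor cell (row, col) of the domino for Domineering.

[6] O move#1: -2:-1/4, -4:-1/2, -5:+1/1*
[1] end (terminal -1, X#2); searched 6 to 8

PV length from [6]: 1 ply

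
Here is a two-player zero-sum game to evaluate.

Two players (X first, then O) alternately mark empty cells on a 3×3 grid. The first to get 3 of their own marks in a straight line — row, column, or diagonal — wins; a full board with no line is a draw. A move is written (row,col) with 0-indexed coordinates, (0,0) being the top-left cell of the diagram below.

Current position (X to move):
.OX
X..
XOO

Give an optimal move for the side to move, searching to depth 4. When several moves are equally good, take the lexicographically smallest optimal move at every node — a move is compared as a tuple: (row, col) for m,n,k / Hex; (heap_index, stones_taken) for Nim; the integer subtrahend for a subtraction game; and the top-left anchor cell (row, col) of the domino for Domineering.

p1 X@[.OX/X../XOO]: (0,0)[XOX/X../XOO]+1* (1,1)[.OX/XX./XOO]+1 (1,2)[.OX/X.X/XOO]-1
p2 O@[XOX/X../XOO] terminal -1; root [.OX/X../XOO] d4

X's best at [.OX/X../XOO]: (0,0)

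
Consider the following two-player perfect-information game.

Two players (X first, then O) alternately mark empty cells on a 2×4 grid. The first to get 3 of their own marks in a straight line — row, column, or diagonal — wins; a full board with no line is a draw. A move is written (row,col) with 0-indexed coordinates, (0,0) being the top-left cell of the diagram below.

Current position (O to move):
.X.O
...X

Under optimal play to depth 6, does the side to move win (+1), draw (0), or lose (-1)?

p1 O@[.X.O/...X]: (0,0)[OX.O/...X]+0* (0,2)[.XOO/...X]+0 (1,0)[.X.O/O..X]+0 (1,1)[.X.O/.O.X]+0 (1,2)[.X.O/..OX]+0
p2 X@[OX.O/...X]: (0,2)[OXXO/...X]+0* (1,0)[OX.O/X..X]+0 (1,1)[OX.O/.X.X]+0 (1,2)[OX.O/..XX]+0
p3 O@[OXXO/...X]: (1,0)[OXXO/O..X]+0* (1,1)[OXXO/.O.X]+0 (1,2)[OXXO/..OX]+0
p4 X@[OXXO/O..X]: (1,1)[OXXO/OX.X]+0* (1,2)[OXXO/O.XX]+0
p5 O@[OXXO/OX.X]: (1,2)[OXXO/OXOX]+0*
p6 X@[OXXO/OXOX] terminal +0; root [.X.O/...X] d6

value(.X.O/...X, O) = 0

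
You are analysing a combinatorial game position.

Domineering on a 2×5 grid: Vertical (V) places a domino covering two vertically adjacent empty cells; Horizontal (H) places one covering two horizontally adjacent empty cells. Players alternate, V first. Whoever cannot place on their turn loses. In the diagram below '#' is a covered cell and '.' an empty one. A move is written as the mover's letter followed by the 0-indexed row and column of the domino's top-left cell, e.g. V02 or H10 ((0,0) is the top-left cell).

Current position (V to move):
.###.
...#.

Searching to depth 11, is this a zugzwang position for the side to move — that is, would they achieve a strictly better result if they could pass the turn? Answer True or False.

zugzwang(.###./...#., V) = False

p1 V@[.###./...#.]: V00[####./#..#.]+1* V04[.####/...##]-1
p2 H@[####./#..#.]: H11[####./####.]-1*
p3 V@[####./####.]: V04[#####/#####]+1*
p4 H@[#####/#####] terminal -1; root [.###./...#.] d11
suppose V passes — search the same position with H to move:
pass> p1 H@[.###./...#.]: H10[.###./##.#.]-1* H11[.###./.###.]-1
pass> p2 V@[.###./##.#.]: V04[.####/##.##]+1*
pass> p3 H@[.####/##.##] terminal -1; root [.###./...#.] d11
for V: play +1, pass +1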